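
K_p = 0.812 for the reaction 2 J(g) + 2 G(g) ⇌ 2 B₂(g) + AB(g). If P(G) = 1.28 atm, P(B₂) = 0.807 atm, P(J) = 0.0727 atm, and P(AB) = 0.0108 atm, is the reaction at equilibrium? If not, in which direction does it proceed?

neither direction; the system is at equilibrium

Q_p = P(B₂)²·P(AB) / (P(J)²·P(G)²) = (0.807)²·(0.0108) / ((0.0727)²·(1.28)²) = 0.812
Q_p = 0.812 = K_p, so the system is already at equilibrium.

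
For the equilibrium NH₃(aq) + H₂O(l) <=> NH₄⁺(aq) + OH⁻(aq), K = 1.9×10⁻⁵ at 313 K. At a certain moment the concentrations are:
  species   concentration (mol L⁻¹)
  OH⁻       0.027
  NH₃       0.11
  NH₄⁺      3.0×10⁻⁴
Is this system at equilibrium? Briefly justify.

(H₂O is a pure liquid — omitted from Q.)
Q = [NH₄⁺]·[OH⁻] / [NH₃] = (3.0×10⁻⁴)·(0.027) / (0.11) = 7.4×10⁻⁵
Q = 7.4×10⁻⁵ > K = 1.9×10⁻⁵: net reverse reaction.

no; Q > K, reaction proceeds in reverse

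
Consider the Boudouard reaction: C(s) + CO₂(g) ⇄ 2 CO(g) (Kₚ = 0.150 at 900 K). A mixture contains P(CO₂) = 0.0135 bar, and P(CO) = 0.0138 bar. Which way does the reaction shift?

(C is a pure solid — omitted from Qₚ.)
Qₚ = P(CO)² / P(CO₂) = (0.0138)² / (0.0135) = 0.0141
Qₚ = 0.0141 < Kₚ = 0.150, so the forward reaction proceeds.

in the forward direction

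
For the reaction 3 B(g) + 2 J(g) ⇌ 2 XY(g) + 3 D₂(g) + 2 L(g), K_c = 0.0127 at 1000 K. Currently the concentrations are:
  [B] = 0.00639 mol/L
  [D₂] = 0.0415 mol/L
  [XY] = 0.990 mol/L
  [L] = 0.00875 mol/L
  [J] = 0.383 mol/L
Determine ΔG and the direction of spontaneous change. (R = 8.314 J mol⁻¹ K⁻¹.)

Q_c = [XY]²·[D₂]³·[L]² / ([B]³·[J]²) = (0.990)²·(0.0415)³·(0.00875)² / ((0.00639)³·(0.383)²) = 0.140
ΔG = RT ln(Q_c/K_c) = (8.314 J mol⁻¹ K⁻¹)(1000 K) × ln(0.140/0.0127)
   = (8.314 kJ/mol)(2.400) = 20.0 kJ/mol
ΔG > 0, so the forward reaction is non-spontaneous (proceeds in reverse).

ΔG = 20.0 kJ/mol; the forward reaction is non-spontaneous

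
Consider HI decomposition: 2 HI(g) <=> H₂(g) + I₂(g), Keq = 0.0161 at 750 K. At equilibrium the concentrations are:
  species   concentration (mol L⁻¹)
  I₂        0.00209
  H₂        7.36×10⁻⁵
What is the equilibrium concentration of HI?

[HI] = 0.00309 mol L⁻¹

At equilibrium, Keq = [H₂]·[I₂] / [HI]² = 0.0161.
(7.36×10⁻⁵)·(0.00209) / ([HI])² = 0.0161
[HI]² = 9.55×10⁻⁶ ⇒ [HI] = 0.00309 mol L⁻¹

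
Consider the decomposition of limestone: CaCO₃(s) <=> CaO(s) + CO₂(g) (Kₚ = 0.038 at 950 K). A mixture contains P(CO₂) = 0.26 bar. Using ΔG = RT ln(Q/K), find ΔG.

ΔG = 15.2 kJ/mol

(CaCO₃, CaO are pure solids — omitted from Qₚ.)
Qₚ = P(CO₂) = 0.260
ΔG = RT ln(Qₚ/Kₚ) = (8.314 J mol⁻¹ K⁻¹)(950 K) × ln(0.260/0.038)
   = (7.898 kJ/mol)(1.923) = 15.2 kJ/mol
ΔG > 0, so the forward reaction is non-spontaneous (proceeds in reverse).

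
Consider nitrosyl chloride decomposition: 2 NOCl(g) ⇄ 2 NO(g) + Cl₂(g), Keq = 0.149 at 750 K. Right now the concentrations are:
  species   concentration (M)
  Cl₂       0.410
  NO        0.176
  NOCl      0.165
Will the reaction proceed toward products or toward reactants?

Q = [NO]²·[Cl₂] / [NOCl]² = (0.176)²·(0.410) / (0.165)² = 0.466
Q = 0.466 > Keq = 0.149, so the reverse reaction proceeds.

to the left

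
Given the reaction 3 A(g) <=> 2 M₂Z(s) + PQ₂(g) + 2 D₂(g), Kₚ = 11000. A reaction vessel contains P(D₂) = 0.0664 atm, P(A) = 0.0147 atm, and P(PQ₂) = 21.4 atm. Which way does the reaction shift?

reverse (toward reactants)

(M₂Z is a pure solid — omitted from Qₚ.)
Qₚ = P(PQ₂)·P(D₂)² / P(A)³ = (21.4)·(0.0664)² / (0.0147)³ = 29700
Qₚ = 29700 > Kₚ = 11000, so the reverse reaction proceeds.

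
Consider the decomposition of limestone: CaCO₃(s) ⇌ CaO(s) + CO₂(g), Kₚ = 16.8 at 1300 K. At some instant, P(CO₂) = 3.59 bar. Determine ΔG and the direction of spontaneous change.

ΔG = -16.7 kJ/mol; the forward reaction is spontaneous

(CaCO₃, CaO are pure solids — omitted from Qₚ.)
Qₚ = P(CO₂) = 3.59
ΔG = RT ln(Qₚ/Kₚ) = (8.314 J mol⁻¹ K⁻¹)(1300 K) × ln(3.59/16.8)
   = (10.81 kJ/mol)(-1.543) = -16.7 kJ/mol
ΔG < 0, so the forward reaction is spontaneous (proceeds forward).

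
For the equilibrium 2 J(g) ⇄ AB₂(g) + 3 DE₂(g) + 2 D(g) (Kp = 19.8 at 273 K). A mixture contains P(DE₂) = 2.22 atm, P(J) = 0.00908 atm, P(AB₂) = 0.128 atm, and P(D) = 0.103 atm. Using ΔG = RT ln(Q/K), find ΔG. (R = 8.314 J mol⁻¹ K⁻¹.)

ΔG = 5.01 kJ/mol

Qp = P(AB₂)·P(DE₂)³·P(D)² / P(J)² = (0.128)·(2.22)³·(0.103)² / (0.00908)² = 180
ΔG = RT ln(Qp/Kp) = (8.314 J mol⁻¹ K⁻¹)(273 K) × ln(180/19.8)
   = (2.270 kJ/mol)(2.207) = 5.01 kJ/mol
ΔG > 0, so the forward reaction is non-spontaneous (proceeds in reverse).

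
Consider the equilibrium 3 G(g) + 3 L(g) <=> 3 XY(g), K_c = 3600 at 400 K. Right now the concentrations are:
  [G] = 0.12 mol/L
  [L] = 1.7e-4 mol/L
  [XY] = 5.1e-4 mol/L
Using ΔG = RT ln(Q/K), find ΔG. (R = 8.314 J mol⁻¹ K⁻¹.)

ΔG = 4.88 kJ/mol

Q_c = [XY]³ / ([G]³·[L]³) = (5.1e-4)³ / ((0.12)³·(1.7e-4)³) = 15600
ΔG = RT ln(Q_c/K_c) = (8.314 J mol⁻¹ K⁻¹)(400 K) × ln(15600/3600)
   = (3.326 kJ/mol)(1.466) = 4.88 kJ/mol
ΔG > 0, so the forward reaction is non-spontaneous (proceeds in reverse).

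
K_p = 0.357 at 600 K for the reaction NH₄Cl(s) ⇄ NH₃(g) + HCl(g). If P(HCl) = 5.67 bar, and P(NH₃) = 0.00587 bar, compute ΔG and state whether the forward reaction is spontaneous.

(NH₄Cl is a pure solid — omitted from Q_p.)
Q_p = P(NH₃)·P(HCl) = (0.00587)·(5.67) = 0.0333
ΔG = RT ln(Q_p/K_p) = (8.314 J mol⁻¹ K⁻¹)(600 K) × ln(0.0333/0.357)
   = (4.988 kJ/mol)(-2.372) = -11.8 kJ/mol
ΔG < 0, so the forward reaction is spontaneous (proceeds forward).

ΔG = -11.8 kJ/mol; the forward reaction is spontaneous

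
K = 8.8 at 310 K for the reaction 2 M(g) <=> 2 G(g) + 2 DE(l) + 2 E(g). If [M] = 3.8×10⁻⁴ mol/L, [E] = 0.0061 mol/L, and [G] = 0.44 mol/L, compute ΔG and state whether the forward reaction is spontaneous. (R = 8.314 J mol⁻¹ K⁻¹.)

ΔG = 4.47 kJ/mol; the forward reaction is non-spontaneous

(DE is a pure liquid — omitted from Q.)
Q = [G]²·[E]² / [M]² = (0.44)²·(0.0061)² / (3.8×10⁻⁴)² = 49.9
ΔG = RT ln(Q/K) = (8.314 J mol⁻¹ K⁻¹)(310 K) × ln(49.9/8.8)
   = (2.577 kJ/mol)(1.735) = 4.47 kJ/mol
ΔG > 0, so the forward reaction is non-spontaneous (proceeds in reverse).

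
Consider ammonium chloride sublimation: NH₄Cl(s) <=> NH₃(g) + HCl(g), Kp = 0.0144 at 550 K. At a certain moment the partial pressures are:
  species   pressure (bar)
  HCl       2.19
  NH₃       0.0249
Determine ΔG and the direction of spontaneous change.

(NH₄Cl is a pure solid — omitted from Qp.)
Qp = P(NH₃)·P(HCl) = (0.0249)·(2.19) = 0.0545
ΔG = RT ln(Qp/Kp) = (8.314 J mol⁻¹ K⁻¹)(550 K) × ln(0.0545/0.0144)
   = (4.573 kJ/mol)(1.331) = 6.09 kJ/mol
ΔG > 0, so the forward reaction is non-spontaneous (proceeds in reverse).

ΔG = 6.09 kJ/mol; the forward reaction is non-spontaneous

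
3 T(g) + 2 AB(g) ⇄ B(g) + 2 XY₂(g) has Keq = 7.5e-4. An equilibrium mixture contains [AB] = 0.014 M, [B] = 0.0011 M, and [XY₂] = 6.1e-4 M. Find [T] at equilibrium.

[T] = 0.14 M

At equilibrium, Keq = [B]·[XY₂]² / ([T]³·[AB]²) = 7.5e-4.
(0.0011)·(6.1e-4)² / (([T])³·(0.014)²) = 7.5e-4
[T]³ = 0.00278 ⇒ [T] = 0.14 M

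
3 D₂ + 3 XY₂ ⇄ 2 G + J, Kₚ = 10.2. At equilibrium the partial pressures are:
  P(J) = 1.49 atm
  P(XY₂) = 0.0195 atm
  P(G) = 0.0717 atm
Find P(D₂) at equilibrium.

P(D₂) = 4.66 atm

At equilibrium, Kₚ = P(G)²·P(J) / (P(D₂)³·P(XY₂)³) = 10.2.
(0.0717)²·(1.49) / ((P(D₂))³·(0.0195)³) = 10.2
P(D₂)³ = 101 ⇒ P(D₂) = 4.66 atm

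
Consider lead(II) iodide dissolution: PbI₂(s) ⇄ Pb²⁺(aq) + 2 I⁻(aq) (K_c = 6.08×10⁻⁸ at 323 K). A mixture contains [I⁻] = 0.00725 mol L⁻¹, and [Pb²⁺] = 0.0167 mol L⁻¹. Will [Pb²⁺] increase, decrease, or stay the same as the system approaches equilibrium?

decrease

(PbI₂ is a pure solid — omitted from Q_c.)
Q_c = [Pb²⁺]·[I⁻]² = (0.0167)·(0.00725)² = 8.78×10⁻⁷
Q_c = 8.78×10⁻⁷ > K_c = 6.08×10⁻⁸: net reverse reaction.
Pb²⁺ is a product, so it decreases.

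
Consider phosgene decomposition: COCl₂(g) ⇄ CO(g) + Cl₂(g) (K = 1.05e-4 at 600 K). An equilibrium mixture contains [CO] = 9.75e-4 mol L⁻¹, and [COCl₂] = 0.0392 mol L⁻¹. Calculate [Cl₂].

At equilibrium, K = [CO]·[Cl₂] / [COCl₂] = 1.05e-4.
(9.75e-4)·([Cl₂]) / (0.0392) = 1.05e-4
[Cl₂] = 0.00422 mol L⁻¹

[Cl₂] = 0.00422 mol L⁻¹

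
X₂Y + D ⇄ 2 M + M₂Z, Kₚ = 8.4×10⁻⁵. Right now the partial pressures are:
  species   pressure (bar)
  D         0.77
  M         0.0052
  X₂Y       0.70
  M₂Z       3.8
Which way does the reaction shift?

Qₚ = P(M)²·P(M₂Z) / (P(X₂Y)·P(D)) = (0.0052)²·(3.8) / ((0.70)·(0.77)) = 1.9×10⁻⁴
Qₚ = 1.9×10⁻⁴ > Kₚ = 8.4×10⁻⁵, so the reverse reaction proceeds.

in the reverse direction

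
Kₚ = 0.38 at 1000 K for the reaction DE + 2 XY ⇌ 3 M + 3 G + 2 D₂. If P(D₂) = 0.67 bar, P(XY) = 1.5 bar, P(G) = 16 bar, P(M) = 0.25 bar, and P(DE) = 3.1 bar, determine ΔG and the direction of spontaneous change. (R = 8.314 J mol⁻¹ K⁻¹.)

ΔG = 19.8 kJ/mol; the forward reaction is non-spontaneous

Qₚ = P(M)³·P(G)³·P(D₂)² / (P(DE)·P(XY)²) = (0.25)³·(16)³·(0.67)² / ((3.1)·(1.5)²) = 4.12
ΔG = RT ln(Qₚ/Kₚ) = (8.314 J mol⁻¹ K⁻¹)(1000 K) × ln(4.12/0.38)
   = (8.314 kJ/mol)(2.383) = 19.8 kJ/mol
ΔG > 0, so the forward reaction is non-spontaneous (proceeds in reverse).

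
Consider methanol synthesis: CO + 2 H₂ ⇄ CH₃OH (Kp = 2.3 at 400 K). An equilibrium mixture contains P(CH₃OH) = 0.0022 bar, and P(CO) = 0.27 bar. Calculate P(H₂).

P(H₂) = 0.060 bar

At equilibrium, Kp = P(CH₃OH) / (P(CO)·P(H₂)²) = 2.3.
(0.0022) / ((0.27)·(P(H₂))²) = 2.3
P(H₂)² = 0.00354 ⇒ P(H₂) = 0.060 bar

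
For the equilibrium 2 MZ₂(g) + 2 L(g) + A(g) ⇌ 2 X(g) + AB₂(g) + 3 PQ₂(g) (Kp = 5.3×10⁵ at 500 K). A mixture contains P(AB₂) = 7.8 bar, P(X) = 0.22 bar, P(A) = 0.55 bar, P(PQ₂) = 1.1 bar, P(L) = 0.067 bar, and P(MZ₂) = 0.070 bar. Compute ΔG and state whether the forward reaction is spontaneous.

Qp = P(X)²·P(AB₂)·P(PQ₂)³ / (P(MZ₂)²·P(L)²·P(A)) = (0.22)²·(7.8)·(1.1)³ / ((0.070)²·(0.067)²·(0.55)) = 41500
ΔG = RT ln(Qp/Kp) = (8.314 J mol⁻¹ K⁻¹)(500 K) × ln(41500/5.3×10⁵)
   = (4.157 kJ/mol)(-2.547) = -10.6 kJ/mol
ΔG < 0, so the forward reaction is spontaneous (proceeds forward).

ΔG = -10.6 kJ/mol; the forward reaction is spontaneous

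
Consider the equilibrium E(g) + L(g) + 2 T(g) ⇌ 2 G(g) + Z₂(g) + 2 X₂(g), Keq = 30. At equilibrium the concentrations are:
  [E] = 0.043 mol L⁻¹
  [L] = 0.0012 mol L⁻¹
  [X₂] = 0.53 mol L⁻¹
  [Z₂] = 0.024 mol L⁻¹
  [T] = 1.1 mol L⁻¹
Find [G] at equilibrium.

At equilibrium, Keq = [G]²·[Z₂]·[X₂]² / ([E]·[L]·[T]²) = 30.
([G])²·(0.024)·(0.53)² / ((0.043)·(0.0012)·(1.1)²) = 30
[G]² = 0.278 ⇒ [G] = 0.53 mol L⁻¹

[G] = 0.53 mol L⁻¹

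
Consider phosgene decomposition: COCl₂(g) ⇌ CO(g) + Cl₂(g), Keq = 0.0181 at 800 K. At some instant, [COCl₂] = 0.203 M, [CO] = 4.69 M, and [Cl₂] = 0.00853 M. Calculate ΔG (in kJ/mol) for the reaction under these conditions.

ΔG = 15.9 kJ/mol

Q = [CO]·[Cl₂] / [COCl₂] = (4.69)·(0.00853) / (0.203) = 0.197
ΔG = RT ln(Q/Keq) = (8.314 J mol⁻¹ K⁻¹)(800 K) × ln(0.197/0.0181)
   = (6.651 kJ/mol)(2.387) = 15.9 kJ/mol
ΔG > 0, so the forward reaction is non-spontaneous (proceeds in reverse).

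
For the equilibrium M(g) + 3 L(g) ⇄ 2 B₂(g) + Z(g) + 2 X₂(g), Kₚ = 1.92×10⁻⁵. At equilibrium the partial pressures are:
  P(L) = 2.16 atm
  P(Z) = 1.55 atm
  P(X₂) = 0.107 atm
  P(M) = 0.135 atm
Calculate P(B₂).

P(B₂) = 0.0384 atm

At equilibrium, Kₚ = P(B₂)²·P(Z)·P(X₂)² / (P(M)·P(L)³) = 1.92×10⁻⁵.
(P(B₂))²·(1.55)·(0.107)² / ((0.135)·(2.16)³) = 1.92×10⁻⁵
P(B₂)² = 0.00147 ⇒ P(B₂) = 0.0384 atm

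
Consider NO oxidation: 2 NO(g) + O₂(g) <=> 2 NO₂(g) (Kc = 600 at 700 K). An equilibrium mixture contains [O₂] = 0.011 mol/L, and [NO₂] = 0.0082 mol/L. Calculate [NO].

At equilibrium, Kc = [NO₂]² / ([NO]²·[O₂]) = 600.
(0.0082)² / (([NO])²·(0.011)) = 600
[NO]² = 1.02e-5 ⇒ [NO] = 0.0032 mol/L

[NO] = 0.0032 mol/L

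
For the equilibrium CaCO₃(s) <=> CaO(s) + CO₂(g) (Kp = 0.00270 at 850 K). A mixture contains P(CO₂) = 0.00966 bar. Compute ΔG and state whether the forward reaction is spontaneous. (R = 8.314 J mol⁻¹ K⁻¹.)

ΔG = 9.01 kJ/mol; the forward reaction is non-spontaneous

(CaCO₃, CaO are pure solids — omitted from Qp.)
Qp = P(CO₂) = 0.00966
ΔG = RT ln(Qp/Kp) = (8.314 J mol⁻¹ K⁻¹)(850 K) × ln(0.00966/0.00270)
   = (7.067 kJ/mol)(1.275) = 9.01 kJ/mol
ΔG > 0, so the forward reaction is non-spontaneous (proceeds in reverse).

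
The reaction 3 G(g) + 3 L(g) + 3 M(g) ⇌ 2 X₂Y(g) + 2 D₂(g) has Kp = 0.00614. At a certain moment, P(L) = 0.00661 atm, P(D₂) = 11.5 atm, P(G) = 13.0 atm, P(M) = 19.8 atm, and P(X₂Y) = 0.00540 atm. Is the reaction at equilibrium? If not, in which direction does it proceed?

toward products

Qp = P(X₂Y)²·P(D₂)² / (P(G)³·P(L)³·P(M)³) = (0.00540)²·(11.5)² / ((13.0)³·(0.00661)³·(19.8)³) = 7.83e-4
Qp = 7.83e-4 < Kp = 0.00614, so the forward reaction proceeds.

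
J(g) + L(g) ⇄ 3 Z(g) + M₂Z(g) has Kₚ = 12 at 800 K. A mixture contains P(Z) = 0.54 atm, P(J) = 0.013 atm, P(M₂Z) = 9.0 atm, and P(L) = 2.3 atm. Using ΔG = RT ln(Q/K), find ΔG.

Qₚ = P(Z)³·P(M₂Z) / (P(J)·P(L)) = (0.54)³·(9.0) / ((0.013)·(2.3)) = 47.4
ΔG = RT ln(Qₚ/Kₚ) = (8.314 J mol⁻¹ K⁻¹)(800 K) × ln(47.4/12)
   = (6.651 kJ/mol)(1.374) = 9.14 kJ/mol
ΔG > 0, so the forward reaction is non-spontaneous (proceeds in reverse).

ΔG = 9.14 kJ/mol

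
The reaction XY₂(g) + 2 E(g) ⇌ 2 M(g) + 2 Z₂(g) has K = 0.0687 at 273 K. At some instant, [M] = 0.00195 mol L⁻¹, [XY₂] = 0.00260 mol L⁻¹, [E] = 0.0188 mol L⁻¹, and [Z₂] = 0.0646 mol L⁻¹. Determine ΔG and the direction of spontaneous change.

ΔG = -3.13 kJ/mol; the forward reaction is spontaneous

Q = [M]²·[Z₂]² / ([XY₂]·[E]²) = (0.00195)²·(0.0646)² / ((0.00260)·(0.0188)²) = 0.0173
ΔG = RT ln(Q/K) = (8.314 J mol⁻¹ K⁻¹)(273 K) × ln(0.0173/0.0687)
   = (2.270 kJ/mol)(-1.379) = -3.13 kJ/mol
ΔG < 0, so the forward reaction is spontaneous (proceeds forward).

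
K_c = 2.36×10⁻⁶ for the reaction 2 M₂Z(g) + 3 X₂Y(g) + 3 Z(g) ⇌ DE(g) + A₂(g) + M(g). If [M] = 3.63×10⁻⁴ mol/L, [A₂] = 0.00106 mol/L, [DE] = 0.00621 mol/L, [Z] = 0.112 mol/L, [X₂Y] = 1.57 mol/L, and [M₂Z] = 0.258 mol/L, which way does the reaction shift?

Q_c = [DE]·[A₂]·[M] / ([M₂Z]²·[X₂Y]³·[Z]³) = (0.00621)·(0.00106)·(3.63×10⁻⁴) / ((0.258)²·(1.57)³·(0.112)³) = 6.60×10⁻⁶
Q_c = 6.60×10⁻⁶ > K_c = 2.36×10⁻⁶, so the reverse reaction proceeds.

reverse (toward reactants)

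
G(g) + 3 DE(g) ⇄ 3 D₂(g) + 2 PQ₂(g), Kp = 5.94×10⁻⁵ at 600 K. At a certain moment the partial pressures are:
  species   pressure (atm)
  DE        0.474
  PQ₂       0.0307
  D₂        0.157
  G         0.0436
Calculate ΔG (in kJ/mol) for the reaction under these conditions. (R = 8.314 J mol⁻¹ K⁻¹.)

Qp = P(D₂)³·P(PQ₂)² / (P(G)·P(DE)³) = (0.157)³·(0.0307)² / ((0.0436)·(0.474)³) = 7.86×10⁻⁴
ΔG = RT ln(Qp/Kp) = (8.314 J mol⁻¹ K⁻¹)(600 K) × ln(7.86×10⁻⁴/5.94×10⁻⁵)
   = (4.988 kJ/mol)(2.583) = 12.9 kJ/mol
ΔG > 0, so the forward reaction is non-spontaneous (proceeds in reverse).

ΔG = 12.9 kJ/mol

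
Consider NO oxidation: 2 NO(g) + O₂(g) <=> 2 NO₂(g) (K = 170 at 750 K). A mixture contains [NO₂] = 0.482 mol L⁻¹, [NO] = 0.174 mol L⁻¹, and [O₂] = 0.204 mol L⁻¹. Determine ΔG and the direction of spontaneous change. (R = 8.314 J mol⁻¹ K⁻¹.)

ΔG = -9.41 kJ/mol; the forward reaction is spontaneous

Q = [NO₂]² / ([NO]²·[O₂]) = (0.482)² / ((0.174)²·(0.204)) = 37.6
ΔG = RT ln(Q/K) = (8.314 J mol⁻¹ K⁻¹)(750 K) × ln(37.6/170)
   = (6.236 kJ/mol)(-1.509) = -9.41 kJ/mol
ΔG < 0, so the forward reaction is spontaneous (proceeds forward).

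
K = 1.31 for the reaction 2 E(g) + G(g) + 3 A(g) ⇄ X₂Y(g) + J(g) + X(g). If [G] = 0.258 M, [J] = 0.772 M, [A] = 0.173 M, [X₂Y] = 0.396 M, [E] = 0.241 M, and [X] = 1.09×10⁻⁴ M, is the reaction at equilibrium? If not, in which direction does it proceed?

Q = [X₂Y]·[J]·[X] / ([E]²·[G]·[A]³) = (0.396)·(0.772)·(1.09×10⁻⁴) / ((0.241)²·(0.258)·(0.173)³) = 0.429
Q = 0.429 < K = 1.31, so the forward reaction proceeds.

in the forward direction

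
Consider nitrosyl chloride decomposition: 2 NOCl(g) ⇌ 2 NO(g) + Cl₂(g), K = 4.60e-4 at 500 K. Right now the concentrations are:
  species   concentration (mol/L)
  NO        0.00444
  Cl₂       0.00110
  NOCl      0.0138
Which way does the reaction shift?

forward (toward products)

Q = [NO]²·[Cl₂] / [NOCl]² = (0.00444)²·(0.00110) / (0.0138)² = 1.14e-4
Q = 1.14e-4 < K = 4.60e-4, so the forward reaction proceeds.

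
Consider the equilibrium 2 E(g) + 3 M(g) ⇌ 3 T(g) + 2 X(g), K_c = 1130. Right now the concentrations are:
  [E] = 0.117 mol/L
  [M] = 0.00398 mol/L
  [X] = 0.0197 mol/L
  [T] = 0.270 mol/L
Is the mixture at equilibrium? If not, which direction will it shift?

no; Q > K, reaction proceeds in reverse

Q_c = [T]³·[X]² / ([E]²·[M]³) = (0.270)³·(0.0197)² / ((0.117)²·(0.00398)³) = 8850
Q_c = 8850 > K_c = 1130: net reverse reaction.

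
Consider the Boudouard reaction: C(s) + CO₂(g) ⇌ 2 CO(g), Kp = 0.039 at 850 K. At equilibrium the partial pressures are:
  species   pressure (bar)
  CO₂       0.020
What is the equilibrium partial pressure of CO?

(C is a pure solid — omitted from Kp.)
At equilibrium, Kp = P(CO)² / P(CO₂) = 0.039.
(P(CO))² / (0.020) = 0.039
P(CO)² = 7.80×10⁻⁴ ⇒ P(CO) = 0.028 bar

P(CO) = 0.028 bar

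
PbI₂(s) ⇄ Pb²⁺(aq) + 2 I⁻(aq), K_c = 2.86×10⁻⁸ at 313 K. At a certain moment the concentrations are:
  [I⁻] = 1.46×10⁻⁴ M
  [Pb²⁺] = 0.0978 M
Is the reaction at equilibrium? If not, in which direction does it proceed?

toward products

(PbI₂ is a pure solid — omitted from Q_c.)
Q_c = [Pb²⁺]·[I⁻]² = (0.0978)·(1.46×10⁻⁴)² = 2.08×10⁻⁹
Q_c = 2.08×10⁻⁹ < K_c = 2.86×10⁻⁸, so the forward reaction proceeds.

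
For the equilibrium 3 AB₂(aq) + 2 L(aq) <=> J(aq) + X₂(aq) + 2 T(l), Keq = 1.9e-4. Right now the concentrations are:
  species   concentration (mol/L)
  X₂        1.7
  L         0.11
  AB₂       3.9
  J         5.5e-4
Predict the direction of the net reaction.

in the reverse direction

(T is a pure liquid — omitted from Q.)
Q = [J]·[X₂] / ([AB₂]³·[L]²) = (5.5e-4)·(1.7) / ((3.9)³·(0.11)²) = 0.0013
Q = 0.0013 > Keq = 1.9e-4, so the reverse reaction proceeds.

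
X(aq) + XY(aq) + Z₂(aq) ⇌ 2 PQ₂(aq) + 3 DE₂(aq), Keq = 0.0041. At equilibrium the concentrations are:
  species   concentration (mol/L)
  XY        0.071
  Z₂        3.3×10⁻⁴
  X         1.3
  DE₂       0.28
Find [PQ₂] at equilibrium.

[PQ₂] = 0.0024 mol/L

At equilibrium, Keq = [PQ₂]²·[DE₂]³ / ([X]·[XY]·[Z₂]) = 0.0041.
([PQ₂])²·(0.28)³ / ((1.3)·(0.071)·(3.3×10⁻⁴)) = 0.0041
[PQ₂]² = 5.69×10⁻⁶ ⇒ [PQ₂] = 0.0024 mol/L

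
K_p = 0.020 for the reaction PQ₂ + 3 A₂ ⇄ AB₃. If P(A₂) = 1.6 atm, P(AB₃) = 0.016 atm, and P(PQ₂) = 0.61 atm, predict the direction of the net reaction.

to the right

Q_p = P(AB₃) / (P(PQ₂)·P(A₂)³) = (0.016) / ((0.61)·(1.6)³) = 0.0064
Q_p = 0.0064 < K_p = 0.020, so the forward reaction proceeds.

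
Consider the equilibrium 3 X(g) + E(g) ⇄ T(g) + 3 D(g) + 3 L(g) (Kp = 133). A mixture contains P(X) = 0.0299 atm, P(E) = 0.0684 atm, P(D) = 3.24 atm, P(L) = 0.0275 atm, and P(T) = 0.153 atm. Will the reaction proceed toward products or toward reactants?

Qp = P(T)·P(D)³·P(L)³ / (P(X)³·P(E)) = (0.153)·(3.24)³·(0.0275)³ / ((0.0299)³·(0.0684)) = 59.2
Qp = 59.2 < Kp = 133, so the forward reaction proceeds.

to the right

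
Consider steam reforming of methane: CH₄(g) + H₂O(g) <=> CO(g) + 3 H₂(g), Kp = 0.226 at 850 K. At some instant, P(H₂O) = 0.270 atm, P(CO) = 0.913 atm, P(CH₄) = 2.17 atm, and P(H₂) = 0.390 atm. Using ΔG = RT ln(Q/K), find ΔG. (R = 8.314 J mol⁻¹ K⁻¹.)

Qp = P(CO)·P(H₂)³ / (P(CH₄)·P(H₂O)) = (0.913)·(0.390)³ / ((2.17)·(0.270)) = 0.0924
ΔG = RT ln(Qp/Kp) = (8.314 J mol⁻¹ K⁻¹)(850 K) × ln(0.0924/0.226)
   = (7.067 kJ/mol)(-0.8944) = -6.32 kJ/mol
ΔG < 0, so the forward reaction is spontaneous (proceeds forward).

ΔG = -6.32 kJ/mol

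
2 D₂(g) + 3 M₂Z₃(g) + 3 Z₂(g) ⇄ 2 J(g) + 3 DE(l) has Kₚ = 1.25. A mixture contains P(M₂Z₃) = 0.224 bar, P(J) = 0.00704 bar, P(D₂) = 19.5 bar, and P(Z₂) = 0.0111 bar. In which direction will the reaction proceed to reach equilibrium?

(DE is a pure liquid — omitted from Qₚ.)
Qₚ = P(J)² / (P(D₂)²·P(M₂Z₃)³·P(Z₂)³) = (0.00704)² / ((19.5)²·(0.224)³·(0.0111)³) = 8.48
Qₚ = 8.48 > Kₚ = 1.25, so the reverse reaction proceeds.

reverse (toward reactants)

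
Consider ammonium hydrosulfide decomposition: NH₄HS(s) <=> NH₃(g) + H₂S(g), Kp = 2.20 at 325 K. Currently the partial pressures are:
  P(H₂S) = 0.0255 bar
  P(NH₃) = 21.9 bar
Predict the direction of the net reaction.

forward (toward products)

(NH₄HS is a pure solid — omitted from Qp.)
Qp = P(NH₃)·P(H₂S) = (21.9)·(0.0255) = 0.558
Qp = 0.558 < Kp = 2.20, so the forward reaction proceeds.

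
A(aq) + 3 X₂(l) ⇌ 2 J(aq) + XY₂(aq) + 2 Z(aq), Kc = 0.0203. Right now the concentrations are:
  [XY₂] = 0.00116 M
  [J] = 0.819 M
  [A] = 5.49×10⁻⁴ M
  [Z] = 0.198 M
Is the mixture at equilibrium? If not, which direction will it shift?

no; Q > K, reaction proceeds in reverse

(X₂ is a pure liquid — omitted from Qc.)
Qc = [J]²·[XY₂]·[Z]² / [A] = (0.819)²·(0.00116)·(0.198)² / (5.49×10⁻⁴) = 0.0556
Qc = 0.0556 > Kc = 0.0203: net reverse reaction.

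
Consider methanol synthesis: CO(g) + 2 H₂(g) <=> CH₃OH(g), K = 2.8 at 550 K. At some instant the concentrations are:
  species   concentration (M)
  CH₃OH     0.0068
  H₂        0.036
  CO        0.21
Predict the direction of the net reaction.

toward reactants

Q = [CH₃OH] / ([CO]·[H₂]²) = (0.0068) / ((0.21)·(0.036)²) = 25
Q = 25 > K = 2.8, so the reverse reaction proceeds.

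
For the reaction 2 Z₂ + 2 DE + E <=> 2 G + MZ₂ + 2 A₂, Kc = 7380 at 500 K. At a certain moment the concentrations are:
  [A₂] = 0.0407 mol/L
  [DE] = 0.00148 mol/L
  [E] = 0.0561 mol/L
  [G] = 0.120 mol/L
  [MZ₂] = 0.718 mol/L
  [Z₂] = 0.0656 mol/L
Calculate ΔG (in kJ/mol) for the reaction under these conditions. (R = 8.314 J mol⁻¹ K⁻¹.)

ΔG = 6.15 kJ/mol

Qc = [G]²·[MZ₂]·[A₂]² / ([Z₂]²·[DE]²·[E]) = (0.120)²·(0.718)·(0.0407)² / ((0.0656)²·(0.00148)²·(0.0561)) = 32400
ΔG = RT ln(Qc/Kc) = (8.314 J mol⁻¹ K⁻¹)(500 K) × ln(32400/7380)
   = (4.157 kJ/mol)(1.479) = 6.15 kJ/mol
ΔG > 0, so the forward reaction is non-spontaneous (proceeds in reverse).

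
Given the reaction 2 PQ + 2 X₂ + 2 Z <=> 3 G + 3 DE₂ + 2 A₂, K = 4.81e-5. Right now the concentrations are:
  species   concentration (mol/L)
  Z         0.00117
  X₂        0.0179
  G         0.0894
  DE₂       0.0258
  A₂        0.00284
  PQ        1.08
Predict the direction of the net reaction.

reverse (toward reactants)

Q = [G]³·[DE₂]³·[A₂]² / ([PQ]²·[X₂]²·[Z]²) = (0.0894)³·(0.0258)³·(0.00284)² / ((1.08)²·(0.0179)²·(0.00117)²) = 1.93e-4
Q = 1.93e-4 > K = 4.81e-5, so the reverse reaction proceeds.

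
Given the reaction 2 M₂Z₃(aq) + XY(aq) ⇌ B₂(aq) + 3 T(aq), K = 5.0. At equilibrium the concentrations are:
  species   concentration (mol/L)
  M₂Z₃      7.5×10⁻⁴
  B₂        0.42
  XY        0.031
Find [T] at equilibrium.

At equilibrium, K = [B₂]·[T]³ / ([M₂Z₃]²·[XY]) = 5.0.
(0.42)·([T])³ / ((7.5×10⁻⁴)²·(0.031)) = 5.0
[T]³ = 2.08×10⁻⁷ ⇒ [T] = 0.0059 mol/L

[T] = 0.0059 mol/L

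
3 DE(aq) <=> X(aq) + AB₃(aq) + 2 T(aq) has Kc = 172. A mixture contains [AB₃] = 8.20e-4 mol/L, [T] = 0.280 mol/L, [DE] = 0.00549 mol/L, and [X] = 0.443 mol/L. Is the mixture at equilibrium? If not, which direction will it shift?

yes, at equilibrium

Qc = [X]·[AB₃]·[T]² / [DE]³ = (0.443)·(8.20e-4)·(0.280)² / (0.00549)³ = 172
Qc = 172 = Kc; the system is at equilibrium.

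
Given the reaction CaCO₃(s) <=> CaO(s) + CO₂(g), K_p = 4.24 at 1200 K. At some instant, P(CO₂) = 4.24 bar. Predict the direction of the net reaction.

(CaCO₃, CaO are pure solids — omitted from Q_p.)
Q_p = P(CO₂) = 4.24
Q_p = 4.24 = K_p, so the system is already at equilibrium.

neither direction; the system is at equilibrium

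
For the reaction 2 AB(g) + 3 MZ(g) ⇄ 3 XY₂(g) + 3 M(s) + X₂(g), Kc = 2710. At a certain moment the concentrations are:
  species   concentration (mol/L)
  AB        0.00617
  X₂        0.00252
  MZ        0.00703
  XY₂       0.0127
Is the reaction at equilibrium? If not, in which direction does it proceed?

(M is a pure solid — omitted from Qc.)
Qc = [XY₂]³·[X₂] / ([AB]²·[MZ]³) = (0.0127)³·(0.00252) / ((0.00617)²·(0.00703)³) = 390
Qc = 390 < Kc = 2710, so the forward reaction proceeds.

in the forward direction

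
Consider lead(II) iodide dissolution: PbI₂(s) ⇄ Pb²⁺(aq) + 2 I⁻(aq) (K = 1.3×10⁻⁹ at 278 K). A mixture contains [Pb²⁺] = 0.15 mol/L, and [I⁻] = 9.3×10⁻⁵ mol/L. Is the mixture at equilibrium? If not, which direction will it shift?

(PbI₂ is a pure solid — omitted from Q.)
Q = [Pb²⁺]·[I⁻]² = (0.15)·(9.3×10⁻⁵)² = 1.3×10⁻⁹
Q = 1.3×10⁻⁹ = K; the system is at equilibrium.

yes, at equilibrium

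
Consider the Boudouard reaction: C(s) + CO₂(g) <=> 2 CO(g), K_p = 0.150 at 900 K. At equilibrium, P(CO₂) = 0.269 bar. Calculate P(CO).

P(CO) = 0.201 bar

(C is a pure solid — omitted from K_p.)
At equilibrium, K_p = P(CO)² / P(CO₂) = 0.150.
(P(CO))² / (0.269) = 0.150
P(CO)² = 0.0404 ⇒ P(CO) = 0.201 bar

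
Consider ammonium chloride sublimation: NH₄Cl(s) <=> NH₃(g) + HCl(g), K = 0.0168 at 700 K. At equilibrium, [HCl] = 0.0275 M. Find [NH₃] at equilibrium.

(NH₄Cl is a pure solid — omitted from K.)
At equilibrium, K = [NH₃]·[HCl] = 0.0168.
([NH₃])·(0.0275) = 0.0168
[NH₃] = 0.611 M

[NH₃] = 0.611 M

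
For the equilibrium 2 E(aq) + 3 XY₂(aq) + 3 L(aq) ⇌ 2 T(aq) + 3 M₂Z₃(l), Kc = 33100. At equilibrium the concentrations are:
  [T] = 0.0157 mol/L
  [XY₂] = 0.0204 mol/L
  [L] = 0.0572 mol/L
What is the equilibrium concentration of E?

[E] = 2.16 mol/L

(M₂Z₃ is a pure liquid — omitted from Kc.)
At equilibrium, Kc = [T]² / ([E]²·[XY₂]³·[L]³) = 33100.
(0.0157)² / (([E])²·(0.0204)³·(0.0572)³) = 33100
[E]² = 4.69 ⇒ [E] = 2.16 mol/L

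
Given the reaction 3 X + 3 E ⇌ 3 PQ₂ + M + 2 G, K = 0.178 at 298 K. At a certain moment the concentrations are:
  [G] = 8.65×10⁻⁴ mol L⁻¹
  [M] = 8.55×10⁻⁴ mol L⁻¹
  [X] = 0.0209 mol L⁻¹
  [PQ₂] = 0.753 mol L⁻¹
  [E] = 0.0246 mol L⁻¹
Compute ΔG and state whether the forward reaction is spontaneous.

ΔG = 6.01 kJ/mol; the forward reaction is non-spontaneous

Q = [PQ₂]³·[M]·[G]² / ([X]³·[E]³) = (0.753)³·(8.55×10⁻⁴)·(8.65×10⁻⁴)² / ((0.0209)³·(0.0246)³) = 2.01
ΔG = RT ln(Q/K) = (8.314 J mol⁻¹ K⁻¹)(298 K) × ln(2.01/0.178)
   = (2.478 kJ/mol)(2.424) = 6.01 kJ/mol
ΔG > 0, so the forward reaction is non-spontaneous (proceeds in reverse).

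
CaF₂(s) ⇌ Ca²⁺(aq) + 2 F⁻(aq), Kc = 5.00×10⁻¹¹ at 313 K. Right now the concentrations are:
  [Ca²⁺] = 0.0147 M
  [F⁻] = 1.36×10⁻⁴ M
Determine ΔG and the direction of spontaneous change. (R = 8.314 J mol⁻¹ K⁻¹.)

(CaF₂ is a pure solid — omitted from Qc.)
Qc = [Ca²⁺]·[F⁻]² = (0.0147)·(1.36×10⁻⁴)² = 2.72×10⁻¹⁰
ΔG = RT ln(Qc/Kc) = (8.314 J mol⁻¹ K⁻¹)(313 K) × ln(2.72×10⁻¹⁰/5.00×10⁻¹¹)
   = (2.602 kJ/mol)(1.694) = 4.41 kJ/mol
ΔG > 0, so the forward reaction is non-spontaneous (proceeds in reverse).

ΔG = 4.41 kJ/mol; the forward reaction is non-spontaneous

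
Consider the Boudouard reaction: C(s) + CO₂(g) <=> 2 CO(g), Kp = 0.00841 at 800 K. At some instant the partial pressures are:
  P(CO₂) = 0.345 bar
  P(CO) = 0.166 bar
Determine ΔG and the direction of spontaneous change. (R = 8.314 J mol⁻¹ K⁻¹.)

(C is a pure solid — omitted from Qp.)
Qp = P(CO)² / P(CO₂) = (0.166)² / (0.345) = 0.0799
ΔG = RT ln(Qp/Kp) = (8.314 J mol⁻¹ K⁻¹)(800 K) × ln(0.0799/0.00841)
   = (6.651 kJ/mol)(2.251) = 15.0 kJ/mol
ΔG > 0, so the forward reaction is non-spontaneous (proceeds in reverse).

ΔG = 15.0 kJ/mol; the forward reaction is non-spontaneous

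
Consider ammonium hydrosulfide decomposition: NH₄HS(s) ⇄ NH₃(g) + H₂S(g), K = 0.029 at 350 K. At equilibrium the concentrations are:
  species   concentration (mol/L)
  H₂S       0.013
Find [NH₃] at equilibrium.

(NH₄HS is a pure solid — omitted from K.)
At equilibrium, K = [NH₃]·[H₂S] = 0.029.
([NH₃])·(0.013) = 0.029
[NH₃] = 2.23 = 2.2 mol/L

[NH₃] = 2.2 mol/L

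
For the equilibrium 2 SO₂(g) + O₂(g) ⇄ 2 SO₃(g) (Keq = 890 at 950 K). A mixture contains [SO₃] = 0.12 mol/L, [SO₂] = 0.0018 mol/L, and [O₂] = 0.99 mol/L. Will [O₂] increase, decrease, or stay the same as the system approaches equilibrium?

Q = [SO₃]² / ([SO₂]²·[O₂]) = (0.12)² / ((0.0018)²·(0.99)) = 4500
Q = 4500 > Keq = 890: net reverse reaction.
O₂ is a reactant, so it increases.

increase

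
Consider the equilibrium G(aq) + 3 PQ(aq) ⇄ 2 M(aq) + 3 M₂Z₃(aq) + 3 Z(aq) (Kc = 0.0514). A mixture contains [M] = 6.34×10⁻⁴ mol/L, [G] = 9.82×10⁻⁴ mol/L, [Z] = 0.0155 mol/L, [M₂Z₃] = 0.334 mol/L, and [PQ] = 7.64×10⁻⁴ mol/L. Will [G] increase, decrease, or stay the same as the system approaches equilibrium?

increase

Qc = [M]²·[M₂Z₃]³·[Z]³ / ([G]·[PQ]³) = (6.34×10⁻⁴)²·(0.334)³·(0.0155)³ / ((9.82×10⁻⁴)·(7.64×10⁻⁴)³) = 0.127
Qc = 0.127 > Kc = 0.0514: net reverse reaction.
G is a reactant, so it increases.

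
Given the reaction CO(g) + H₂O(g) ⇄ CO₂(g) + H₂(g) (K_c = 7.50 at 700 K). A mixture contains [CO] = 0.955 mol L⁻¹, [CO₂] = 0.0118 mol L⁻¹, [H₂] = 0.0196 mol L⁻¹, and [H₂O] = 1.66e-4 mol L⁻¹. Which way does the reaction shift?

toward products

Q_c = [CO₂]·[H₂] / ([CO]·[H₂O]) = (0.0118)·(0.0196) / ((0.955)·(1.66e-4)) = 1.46
Q_c = 1.46 < K_c = 7.50, so the forward reaction proceeds.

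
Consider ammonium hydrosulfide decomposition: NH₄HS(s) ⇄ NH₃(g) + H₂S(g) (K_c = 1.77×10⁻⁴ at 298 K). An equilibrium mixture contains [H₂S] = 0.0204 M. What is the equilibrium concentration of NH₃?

[NH₃] = 0.00868 M

(NH₄HS is a pure solid — omitted from K_c.)
At equilibrium, K_c = [NH₃]·[H₂S] = 1.77×10⁻⁴.
([NH₃])·(0.0204) = 1.77×10⁻⁴
[NH₃] = 0.00868 M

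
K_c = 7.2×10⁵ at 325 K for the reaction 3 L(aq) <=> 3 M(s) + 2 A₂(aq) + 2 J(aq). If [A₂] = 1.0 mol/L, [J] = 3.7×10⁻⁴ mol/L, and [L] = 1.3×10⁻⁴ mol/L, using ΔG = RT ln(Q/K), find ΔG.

(M is a pure solid — omitted from Q_c.)
Q_c = [A₂]²·[J]² / [L]³ = (1.0)²·(3.7×10⁻⁴)² / (1.3×10⁻⁴)³ = 62300
ΔG = RT ln(Q_c/K_c) = (8.314 J mol⁻¹ K⁻¹)(325 K) × ln(62300/7.2×10⁵)
   = (2.702 kJ/mol)(-2.447) = -6.61 kJ/mol
ΔG < 0, so the forward reaction is spontaneous (proceeds forward).

ΔG = -6.61 kJ/mol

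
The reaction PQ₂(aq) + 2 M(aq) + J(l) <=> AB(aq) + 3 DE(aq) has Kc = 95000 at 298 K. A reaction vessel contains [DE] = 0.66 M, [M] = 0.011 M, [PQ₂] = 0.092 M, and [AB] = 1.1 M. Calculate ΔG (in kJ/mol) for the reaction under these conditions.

ΔG = -2.99 kJ/mol

(J is a pure liquid — omitted from Qc.)
Qc = [AB]·[DE]³ / ([PQ₂]·[M]²) = (1.1)·(0.66)³ / ((0.092)·(0.011)²) = 28400
ΔG = RT ln(Qc/Kc) = (8.314 J mol⁻¹ K⁻¹)(298 K) × ln(28400/95000)
   = (2.478 kJ/mol)(-1.207) = -2.99 kJ/mol
ΔG < 0, so the forward reaction is spontaneous (proceeds forward).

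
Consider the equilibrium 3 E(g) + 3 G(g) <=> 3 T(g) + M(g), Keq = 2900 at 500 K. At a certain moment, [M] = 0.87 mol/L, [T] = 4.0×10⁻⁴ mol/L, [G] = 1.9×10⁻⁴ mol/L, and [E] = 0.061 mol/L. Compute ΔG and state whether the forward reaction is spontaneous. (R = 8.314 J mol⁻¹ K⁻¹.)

Q = [T]³·[M] / ([E]³·[G]³) = (4.0×10⁻⁴)³·(0.87) / ((0.061)³·(1.9×10⁻⁴)³) = 35800
ΔG = RT ln(Q/Keq) = (8.314 J mol⁻¹ K⁻¹)(500 K) × ln(35800/2900)
   = (4.157 kJ/mol)(2.513) = 10.4 kJ/mol
ΔG > 0, so the forward reaction is non-spontaneous (proceeds in reverse).

ΔG = 10.4 kJ/mol; the forward reaction is non-spontaneous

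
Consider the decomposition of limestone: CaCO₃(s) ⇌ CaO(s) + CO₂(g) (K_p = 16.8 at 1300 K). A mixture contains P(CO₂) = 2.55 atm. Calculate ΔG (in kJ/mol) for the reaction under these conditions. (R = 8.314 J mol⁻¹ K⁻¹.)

ΔG = -20.4 kJ/mol

(CaCO₃, CaO are pure solids — omitted from Q_p.)
Q_p = P(CO₂) = 2.55
ΔG = RT ln(Q_p/K_p) = (8.314 J mol⁻¹ K⁻¹)(1300 K) × ln(2.55/16.8)
   = (10.81 kJ/mol)(-1.885) = -20.4 kJ/mol
ΔG < 0, so the forward reaction is spontaneous (proceeds forward).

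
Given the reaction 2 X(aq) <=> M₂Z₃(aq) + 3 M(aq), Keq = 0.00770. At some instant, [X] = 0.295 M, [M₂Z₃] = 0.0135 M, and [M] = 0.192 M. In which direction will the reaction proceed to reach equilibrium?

forward (toward products)

Q = [M₂Z₃]·[M]³ / [X]² = (0.0135)·(0.192)³ / (0.295)² = 0.00110
Q = 0.00110 < Keq = 0.00770, so the forward reaction proceeds.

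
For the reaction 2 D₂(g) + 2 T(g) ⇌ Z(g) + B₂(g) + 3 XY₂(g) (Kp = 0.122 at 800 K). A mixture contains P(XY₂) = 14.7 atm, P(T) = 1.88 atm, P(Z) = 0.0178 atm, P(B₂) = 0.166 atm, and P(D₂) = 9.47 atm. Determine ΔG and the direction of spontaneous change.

ΔG = -9.42 kJ/mol; the forward reaction is spontaneous

Qp = P(Z)·P(B₂)·P(XY₂)³ / (P(D₂)²·P(T)²) = (0.0178)·(0.166)·(14.7)³ / ((9.47)²·(1.88)²) = 0.0296
ΔG = RT ln(Qp/Kp) = (8.314 J mol⁻¹ K⁻¹)(800 K) × ln(0.0296/0.122)
   = (6.651 kJ/mol)(-1.416) = -9.42 kJ/mol
ΔG < 0, so the forward reaction is spontaneous (proceeds forward).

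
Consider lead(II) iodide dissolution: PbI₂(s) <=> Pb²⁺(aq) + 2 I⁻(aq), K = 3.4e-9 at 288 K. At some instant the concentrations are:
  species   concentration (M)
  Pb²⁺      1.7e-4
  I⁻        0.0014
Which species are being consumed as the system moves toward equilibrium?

PbI₂ (reactants)

(PbI₂ is a pure solid — omitted from Q.)
Q = [Pb²⁺]·[I⁻]² = (1.7e-4)·(0.0014)² = 3.3e-10
Q = 3.3e-10 < K = 3.4e-9: net forward reaction.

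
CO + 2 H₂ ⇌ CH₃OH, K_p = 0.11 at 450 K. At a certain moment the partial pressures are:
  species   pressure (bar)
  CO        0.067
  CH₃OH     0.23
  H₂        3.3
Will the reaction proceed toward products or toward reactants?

Q_p = P(CH₃OH) / (P(CO)·P(H₂)²) = (0.23) / ((0.067)·(3.3)²) = 0.32
Q_p = 0.32 > K_p = 0.11, so the reverse reaction proceeds.

reverse (toward reactants)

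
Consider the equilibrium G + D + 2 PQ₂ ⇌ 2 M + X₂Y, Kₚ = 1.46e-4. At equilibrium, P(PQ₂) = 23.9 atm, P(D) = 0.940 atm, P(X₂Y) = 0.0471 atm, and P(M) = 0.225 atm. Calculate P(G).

P(G) = 0.0304 atm

At equilibrium, Kₚ = P(M)²·P(X₂Y) / (P(G)·P(D)·P(PQ₂)²) = 1.46e-4.
(0.225)²·(0.0471) / ((P(G))·(0.940)·(23.9)²) = 1.46e-4
P(G) = 0.0304 atm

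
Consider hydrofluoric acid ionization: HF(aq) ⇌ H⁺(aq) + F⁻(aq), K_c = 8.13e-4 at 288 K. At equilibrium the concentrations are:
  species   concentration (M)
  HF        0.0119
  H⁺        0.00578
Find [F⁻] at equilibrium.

[F⁻] = 0.00167 M

At equilibrium, K_c = [H⁺]·[F⁻] / [HF] = 8.13e-4.
(0.00578)·([F⁻]) / (0.0119) = 8.13e-4
[F⁻] = 0.00167 M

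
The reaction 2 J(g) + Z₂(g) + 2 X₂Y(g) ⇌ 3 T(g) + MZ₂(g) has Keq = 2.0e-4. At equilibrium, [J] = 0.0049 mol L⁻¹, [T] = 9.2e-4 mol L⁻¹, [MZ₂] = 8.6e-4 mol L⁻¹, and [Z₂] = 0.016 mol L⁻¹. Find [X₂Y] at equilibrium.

At equilibrium, Keq = [T]³·[MZ₂] / ([J]²·[Z₂]·[X₂Y]²) = 2.0e-4.
(9.2e-4)³·(8.6e-4) / ((0.0049)²·(0.016)·([X₂Y])²) = 2.0e-4
[X₂Y]² = 0.00872 ⇒ [X₂Y] = 0.093 mol L⁻¹

[X₂Y] = 0.093 mol L⁻¹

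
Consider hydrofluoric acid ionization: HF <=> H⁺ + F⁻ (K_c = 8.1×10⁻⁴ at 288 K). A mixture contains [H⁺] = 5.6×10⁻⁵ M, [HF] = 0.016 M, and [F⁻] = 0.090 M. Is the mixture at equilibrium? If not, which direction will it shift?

Q_c = [H⁺]·[F⁻] / [HF] = (5.6×10⁻⁵)·(0.090) / (0.016) = 3.1×10⁻⁴
Q_c = 3.1×10⁻⁴ < K_c = 8.1×10⁻⁴: net forward reaction.

no; Q < K, reaction proceeds forward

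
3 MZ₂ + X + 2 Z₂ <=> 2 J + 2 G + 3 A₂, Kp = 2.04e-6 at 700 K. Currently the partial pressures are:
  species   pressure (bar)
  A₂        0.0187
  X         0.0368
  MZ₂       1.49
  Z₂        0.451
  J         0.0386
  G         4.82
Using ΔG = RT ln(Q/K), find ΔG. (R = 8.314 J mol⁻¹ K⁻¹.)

Qp = P(J)²·P(G)²·P(A₂)³ / (P(MZ₂)³·P(X)·P(Z₂)²) = (0.0386)²·(4.82)²·(0.0187)³ / ((1.49)³·(0.0368)·(0.451)²) = 9.14e-6
ΔG = RT ln(Qp/Kp) = (8.314 J mol⁻¹ K⁻¹)(700 K) × ln(9.14e-6/2.04e-6)
   = (5.820 kJ/mol)(1.500) = 8.73 kJ/mol
ΔG > 0, so the forward reaction is non-spontaneous (proceeds in reverse).

ΔG = 8.73 kJ/mol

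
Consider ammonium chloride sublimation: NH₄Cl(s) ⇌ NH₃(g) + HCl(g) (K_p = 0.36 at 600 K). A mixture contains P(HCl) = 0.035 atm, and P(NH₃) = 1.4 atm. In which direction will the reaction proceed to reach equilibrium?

in the forward direction

(NH₄Cl is a pure solid — omitted from Q_p.)
Q_p = P(NH₃)·P(HCl) = (1.4)·(0.035) = 0.049
Q_p = 0.049 < K_p = 0.36, so the forward reaction proceeds.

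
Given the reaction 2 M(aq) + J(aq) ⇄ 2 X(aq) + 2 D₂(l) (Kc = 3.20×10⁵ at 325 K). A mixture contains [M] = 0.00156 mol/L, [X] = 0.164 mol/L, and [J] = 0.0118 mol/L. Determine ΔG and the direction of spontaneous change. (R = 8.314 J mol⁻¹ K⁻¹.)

ΔG = 2.90 kJ/mol; the forward reaction is non-spontaneous

(D₂ is a pure liquid — omitted from Qc.)
Qc = [X]² / ([M]²·[J]) = (0.164)² / ((0.00156)²·(0.0118)) = 9.37×10⁵
ΔG = RT ln(Qc/Kc) = (8.314 J mol⁻¹ K⁻¹)(325 K) × ln(9.37×10⁵/3.20×10⁵)
   = (2.702 kJ/mol)(1.074) = 2.90 kJ/mol
ΔG > 0, so the forward reaction is non-spontaneous (proceeds in reverse).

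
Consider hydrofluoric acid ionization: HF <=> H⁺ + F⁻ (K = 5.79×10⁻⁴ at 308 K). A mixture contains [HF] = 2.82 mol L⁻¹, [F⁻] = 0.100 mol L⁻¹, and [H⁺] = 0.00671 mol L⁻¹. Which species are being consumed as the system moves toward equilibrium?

Q = [H⁺]·[F⁻] / [HF] = (0.00671)·(0.100) / (2.82) = 2.38×10⁻⁴
Q = 2.38×10⁻⁴ < K = 5.79×10⁻⁴: net forward reaction.

HF (reactants)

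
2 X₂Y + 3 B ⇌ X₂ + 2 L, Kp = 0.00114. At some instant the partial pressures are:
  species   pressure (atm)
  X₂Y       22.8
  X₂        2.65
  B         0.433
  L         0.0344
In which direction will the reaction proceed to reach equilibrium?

in the forward direction

Qp = P(X₂)·P(L)² / (P(X₂Y)²·P(B)³) = (2.65)·(0.0344)² / ((22.8)²·(0.433)³) = 7.43e-5
Qp = 7.43e-5 < Kp = 0.00114, so the forward reaction proceeds.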